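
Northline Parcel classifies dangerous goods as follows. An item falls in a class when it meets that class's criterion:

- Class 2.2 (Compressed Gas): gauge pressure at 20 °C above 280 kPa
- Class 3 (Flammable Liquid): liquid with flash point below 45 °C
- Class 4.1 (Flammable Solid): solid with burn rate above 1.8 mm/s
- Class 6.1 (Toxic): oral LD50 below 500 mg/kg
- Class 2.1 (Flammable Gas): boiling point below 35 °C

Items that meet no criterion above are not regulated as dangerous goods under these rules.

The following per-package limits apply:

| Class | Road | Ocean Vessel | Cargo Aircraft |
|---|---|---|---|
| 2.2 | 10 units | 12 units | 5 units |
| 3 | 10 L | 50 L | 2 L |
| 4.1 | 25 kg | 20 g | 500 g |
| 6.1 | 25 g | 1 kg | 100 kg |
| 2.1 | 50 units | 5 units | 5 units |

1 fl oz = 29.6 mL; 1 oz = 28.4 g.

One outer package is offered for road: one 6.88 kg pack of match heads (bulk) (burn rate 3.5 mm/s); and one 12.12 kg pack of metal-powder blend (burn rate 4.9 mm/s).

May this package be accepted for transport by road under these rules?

Burn rate 3.5 mm/s meets the Class 4.1 criterion (Flammable Solid), so the match heads (bulk) are Class 4.1.
The metal-powder blend has burn rate 4.9 mm/s, which is > 1.8 mm/s, so it is Class 4.1 (Flammable Solid).
Total Class 4.1: 6.88 kg + 12.12 kg = 19 kg.
That is within the Class 4.1 road limit of 25 kg.

Yes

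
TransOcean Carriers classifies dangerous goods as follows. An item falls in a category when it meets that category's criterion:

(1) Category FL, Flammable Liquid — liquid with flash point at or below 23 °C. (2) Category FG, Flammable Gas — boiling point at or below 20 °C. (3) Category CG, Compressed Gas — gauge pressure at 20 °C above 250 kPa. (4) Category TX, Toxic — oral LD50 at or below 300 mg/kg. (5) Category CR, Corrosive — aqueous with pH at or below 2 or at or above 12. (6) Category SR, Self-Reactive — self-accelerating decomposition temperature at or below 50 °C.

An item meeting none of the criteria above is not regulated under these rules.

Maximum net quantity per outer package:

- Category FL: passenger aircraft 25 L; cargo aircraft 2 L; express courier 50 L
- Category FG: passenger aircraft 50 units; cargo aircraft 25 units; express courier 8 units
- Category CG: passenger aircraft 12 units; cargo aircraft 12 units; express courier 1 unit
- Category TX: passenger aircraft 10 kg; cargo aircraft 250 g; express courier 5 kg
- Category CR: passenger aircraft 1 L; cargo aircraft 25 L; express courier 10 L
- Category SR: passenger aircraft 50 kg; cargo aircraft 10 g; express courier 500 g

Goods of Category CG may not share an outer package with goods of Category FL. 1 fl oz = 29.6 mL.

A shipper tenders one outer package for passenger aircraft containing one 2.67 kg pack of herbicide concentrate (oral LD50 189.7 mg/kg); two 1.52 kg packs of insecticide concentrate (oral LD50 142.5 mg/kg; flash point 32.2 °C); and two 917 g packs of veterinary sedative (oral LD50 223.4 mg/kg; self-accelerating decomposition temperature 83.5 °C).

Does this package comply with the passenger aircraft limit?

Yes

Herbicide concentrate: oral LD50 189.7 mg/kg ≤ 300 mg/kg → Category TX (Toxic).
Insecticide concentrate: oral LD50 142.5 mg/kg ≤ 300 mg/kg → Category TX (Toxic).
The veterinary sedative has oral LD50 223.4 mg/kg, which is ≤ 300 mg/kg, so it is Category TX (Toxic).
Category TX net quantity: 2.67 kg + (two 1.52 kg packs = 3.04 kg) + (two 917 g packs = 1.834 kg) = 7.544 kg.
That is within the Category TX passenger aircraft limit of 10 kg.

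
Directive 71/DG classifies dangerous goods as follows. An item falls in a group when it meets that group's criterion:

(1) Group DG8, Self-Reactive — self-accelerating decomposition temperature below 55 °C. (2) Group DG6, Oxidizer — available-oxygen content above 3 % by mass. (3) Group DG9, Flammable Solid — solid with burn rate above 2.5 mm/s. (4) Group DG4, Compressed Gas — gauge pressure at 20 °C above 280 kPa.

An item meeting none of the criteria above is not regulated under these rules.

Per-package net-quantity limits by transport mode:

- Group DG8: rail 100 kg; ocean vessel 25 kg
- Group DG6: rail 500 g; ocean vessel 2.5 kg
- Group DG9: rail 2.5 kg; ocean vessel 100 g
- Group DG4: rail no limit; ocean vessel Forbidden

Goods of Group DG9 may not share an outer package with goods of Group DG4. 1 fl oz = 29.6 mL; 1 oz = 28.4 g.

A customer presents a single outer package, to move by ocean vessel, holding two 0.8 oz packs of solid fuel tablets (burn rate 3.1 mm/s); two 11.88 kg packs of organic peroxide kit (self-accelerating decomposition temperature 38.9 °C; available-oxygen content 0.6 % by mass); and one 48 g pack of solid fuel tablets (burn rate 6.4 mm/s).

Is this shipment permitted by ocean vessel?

Burn rate 3.1 mm/s meets the Group DG9 criterion (Flammable Solid), so the solid fuel tablets are Group DG9.
Self-accelerating decomposition temperature 38.9 °C meets the Group DG8 criterion (Self-Reactive), so the organic peroxide kit is Group DG8.
With burn rate 6.4 mm/s (> 2.5 mm/s), the solid fuel tablets fall in Group DG9.
Group DG9 net quantity: (two 0.8 oz packs = 45.44 g) + 48 g = 93.44 g.
That is within the Group DG9 ocean vessel limit of 100 g.
Group DG8 quantity: two 11.88 kg packs = 23.76 kg.
That is within the Group DG8 ocean vessel limit of 25 kg.
The segregation rule (Group DG9 with Group DG4) does not apply to Group DG9 with Group DG8.
Every hazard group is within its ocean vessel limit and no segregation rule is violated.

Yes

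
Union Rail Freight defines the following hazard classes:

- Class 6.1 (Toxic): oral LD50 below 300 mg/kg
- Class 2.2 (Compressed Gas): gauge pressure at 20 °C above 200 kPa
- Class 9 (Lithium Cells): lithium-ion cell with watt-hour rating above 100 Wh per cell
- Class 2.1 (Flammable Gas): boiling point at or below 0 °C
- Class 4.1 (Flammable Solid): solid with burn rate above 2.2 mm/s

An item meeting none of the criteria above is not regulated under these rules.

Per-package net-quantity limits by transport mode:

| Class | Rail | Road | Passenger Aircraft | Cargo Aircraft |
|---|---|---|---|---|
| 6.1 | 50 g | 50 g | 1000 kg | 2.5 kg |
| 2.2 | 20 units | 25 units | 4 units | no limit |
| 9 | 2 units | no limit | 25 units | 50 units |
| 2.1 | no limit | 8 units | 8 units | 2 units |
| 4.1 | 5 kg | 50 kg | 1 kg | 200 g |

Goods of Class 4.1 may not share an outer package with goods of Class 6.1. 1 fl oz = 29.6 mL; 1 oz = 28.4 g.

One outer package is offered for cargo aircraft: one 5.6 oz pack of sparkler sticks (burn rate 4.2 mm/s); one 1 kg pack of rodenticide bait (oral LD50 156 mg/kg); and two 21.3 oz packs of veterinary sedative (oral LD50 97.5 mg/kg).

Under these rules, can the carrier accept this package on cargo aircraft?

No

Burn rate 4.2 mm/s meets the Class 4.1 criterion (Flammable Solid), so the sparkler sticks are Class 4.1.
The rodenticide bait has oral LD50 156 mg/kg, which is < 300 mg/kg, so it is Class 6.1 (Toxic).
The veterinary sedative has oral LD50 97.5 mg/kg, which is < 300 mg/kg, so it is Class 6.1 (Toxic).
Class 4.1 quantity: one 5.6 oz pack = 159.04 g.
159.04 g is within the cargo aircraft limit of 200 g for Class 4.1.
Class 6.1 net quantity: 1 kg + (two 21.3 oz packs = 1209.84 g) = 2209.84 g.
2209.84 g ≤ 2.5 kg (cargo aircraft limit, Class 6.1) — within limit.
Class 4.1 and Class 6.1 may not share an outer package.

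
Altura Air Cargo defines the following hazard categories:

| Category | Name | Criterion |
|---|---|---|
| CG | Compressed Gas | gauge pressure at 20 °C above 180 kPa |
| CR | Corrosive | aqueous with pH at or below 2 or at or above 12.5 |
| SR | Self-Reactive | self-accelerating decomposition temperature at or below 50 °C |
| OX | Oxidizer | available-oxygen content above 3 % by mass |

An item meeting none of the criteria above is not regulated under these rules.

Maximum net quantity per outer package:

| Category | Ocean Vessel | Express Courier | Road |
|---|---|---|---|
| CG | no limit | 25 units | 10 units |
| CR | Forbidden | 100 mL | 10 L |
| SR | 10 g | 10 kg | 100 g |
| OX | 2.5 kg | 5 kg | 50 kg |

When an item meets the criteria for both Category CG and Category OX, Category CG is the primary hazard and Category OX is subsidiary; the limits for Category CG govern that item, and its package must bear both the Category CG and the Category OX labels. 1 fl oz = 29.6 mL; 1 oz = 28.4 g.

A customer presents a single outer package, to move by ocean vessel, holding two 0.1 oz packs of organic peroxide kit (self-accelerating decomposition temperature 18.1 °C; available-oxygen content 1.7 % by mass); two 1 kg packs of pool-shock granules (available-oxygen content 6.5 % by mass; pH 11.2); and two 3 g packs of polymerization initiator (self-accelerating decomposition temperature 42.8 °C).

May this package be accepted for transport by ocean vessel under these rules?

No

Organic peroxide kit: self-accelerating decomposition temperature 18.1 °C ≤ 50 °C → Category SR (Self-Reactive).
The pool-shock granules have available-oxygen content 6.5 % by mass, which is > 3 % by mass, so they are Category OX (Oxidizer).
The polymerization initiator has self-accelerating decomposition temperature 42.8 °C, which is ≤ 50 °C, so it is Category SR (Self-Reactive).
Total Category SR: (two 0.1 oz packs = 5.68 g) + (two 3 g packs = 6 g) = 11.68 g.
That exceeds the Category SR ocean vessel limit of 10 g.
Category OX quantity: two 1 kg packs = 2 kg.
2 kg is within the ocean vessel limit of 2.5 kg for Category OX.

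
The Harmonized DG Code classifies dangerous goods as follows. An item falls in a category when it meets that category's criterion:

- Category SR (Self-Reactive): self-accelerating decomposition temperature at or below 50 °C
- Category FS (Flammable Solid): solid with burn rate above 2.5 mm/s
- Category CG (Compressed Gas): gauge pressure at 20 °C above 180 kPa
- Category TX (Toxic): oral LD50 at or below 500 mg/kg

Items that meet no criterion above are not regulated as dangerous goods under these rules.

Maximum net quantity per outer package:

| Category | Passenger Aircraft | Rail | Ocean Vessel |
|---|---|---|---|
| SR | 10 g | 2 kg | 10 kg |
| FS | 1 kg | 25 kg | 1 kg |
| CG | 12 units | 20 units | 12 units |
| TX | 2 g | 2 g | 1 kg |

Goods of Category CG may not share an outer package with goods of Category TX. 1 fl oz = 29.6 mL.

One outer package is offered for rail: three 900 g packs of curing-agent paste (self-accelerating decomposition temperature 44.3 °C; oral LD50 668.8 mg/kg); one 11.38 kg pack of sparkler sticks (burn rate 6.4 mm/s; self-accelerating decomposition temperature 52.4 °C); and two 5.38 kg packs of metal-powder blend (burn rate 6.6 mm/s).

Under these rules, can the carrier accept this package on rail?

Curing-agent paste: self-accelerating decomposition temperature 44.3 °C ≤ 50 °C → Category SR (Self-Reactive).
The sparkler sticks have burn rate 6.4 mm/s, which is > 2.5 mm/s, so they are Category FS (Flammable Solid).
Burn rate 6.6 mm/s meets the Category FS criterion (Flammable Solid), so the metal-powder blend is Category FS.
Category FS net quantity: 11.38 kg + (two 5.38 kg packs = 10.76 kg) = 22.14 kg.
22.14 kg ≤ 25 kg (rail limit, Category FS) — within limit.
Category SR quantity: three 900 g packs = 2.7 kg.
2.7 kg > 2 kg (rail limit, Category SR) — over the limit.
The segregation rule (Category CG with Category TX) does not apply to Category FS with Category SR.

No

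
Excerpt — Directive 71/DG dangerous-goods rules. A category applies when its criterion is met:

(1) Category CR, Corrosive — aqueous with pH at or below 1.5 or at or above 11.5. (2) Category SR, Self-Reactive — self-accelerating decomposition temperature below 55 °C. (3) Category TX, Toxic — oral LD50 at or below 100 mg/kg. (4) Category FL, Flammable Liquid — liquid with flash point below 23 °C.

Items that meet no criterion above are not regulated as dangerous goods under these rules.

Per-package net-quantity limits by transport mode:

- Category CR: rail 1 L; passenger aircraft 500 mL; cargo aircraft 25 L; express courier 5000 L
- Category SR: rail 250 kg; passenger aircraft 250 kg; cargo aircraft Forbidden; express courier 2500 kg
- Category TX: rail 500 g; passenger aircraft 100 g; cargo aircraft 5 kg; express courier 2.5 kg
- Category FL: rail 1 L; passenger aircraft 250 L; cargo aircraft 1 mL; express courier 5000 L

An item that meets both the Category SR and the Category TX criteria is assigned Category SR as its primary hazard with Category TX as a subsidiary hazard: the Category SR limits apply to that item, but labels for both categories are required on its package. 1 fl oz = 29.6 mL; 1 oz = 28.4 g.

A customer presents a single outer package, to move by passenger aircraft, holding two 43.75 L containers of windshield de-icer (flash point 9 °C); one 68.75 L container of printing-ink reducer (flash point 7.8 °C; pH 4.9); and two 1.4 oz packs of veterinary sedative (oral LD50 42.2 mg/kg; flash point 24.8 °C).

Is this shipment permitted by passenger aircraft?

Yes

Flash point 9 °C meets the Category FL criterion (Flammable Liquid), so the windshield de-icer is Category FL.
Flash point 7.8 °C meets the Category FL criterion (Flammable Liquid), so the printing-ink reducer is Category FL.
The veterinary sedative has oral LD50 42.2 mg/kg, which is ≤ 100 mg/kg, so it is Category TX (Toxic).
Category FL net quantity: (two 43.75 L containers = 87.5 L) + 68.75 L = 156.25 L.
That is within the Category FL passenger aircraft limit of 250 L.
Category TX quantity: two 1.4 oz packs = 79.52 g.
79.52 g ≤ 100 g (passenger aircraft limit, Category TX) — within limit.
Every hazard category is within its passenger aircraft limit and no segregation rule is violated.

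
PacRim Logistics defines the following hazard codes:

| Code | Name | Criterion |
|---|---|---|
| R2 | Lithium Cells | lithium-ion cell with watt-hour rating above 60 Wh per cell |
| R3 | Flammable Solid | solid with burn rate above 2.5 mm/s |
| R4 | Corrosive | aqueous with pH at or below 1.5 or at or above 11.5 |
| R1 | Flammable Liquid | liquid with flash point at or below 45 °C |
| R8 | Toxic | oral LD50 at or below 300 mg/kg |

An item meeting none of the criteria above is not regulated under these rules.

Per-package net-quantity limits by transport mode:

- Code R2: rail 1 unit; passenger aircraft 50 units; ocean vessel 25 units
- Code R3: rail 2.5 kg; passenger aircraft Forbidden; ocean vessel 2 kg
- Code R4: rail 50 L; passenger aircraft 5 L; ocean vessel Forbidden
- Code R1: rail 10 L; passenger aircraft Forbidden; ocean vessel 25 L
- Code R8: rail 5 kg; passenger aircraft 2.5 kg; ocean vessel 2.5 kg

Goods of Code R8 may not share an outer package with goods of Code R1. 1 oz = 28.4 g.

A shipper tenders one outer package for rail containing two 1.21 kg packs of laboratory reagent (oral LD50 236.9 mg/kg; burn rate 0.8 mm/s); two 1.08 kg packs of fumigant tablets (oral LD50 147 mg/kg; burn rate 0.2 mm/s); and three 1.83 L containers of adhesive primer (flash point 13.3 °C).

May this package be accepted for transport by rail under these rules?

No

The laboratory reagent has oral LD50 236.9 mg/kg, which is ≤ 300 mg/kg, so it is Code R8 (Toxic).
The fumigant tablets have oral LD50 147 mg/kg, which is ≤ 300 mg/kg, so they are Code R8 (Toxic).
The adhesive primer has flash point 13.3 °C, which is ≤ 45 °C, so it is Code R1 (Flammable Liquid).
Total Code R8: (two 1.21 kg packs = 2.42 kg) + (two 1.08 kg packs = 2.16 kg) = 4.58 kg.
That is within the Code R8 rail limit of 5 kg.
Code R1 quantity: three 1.83 L containers = 5.49 L.
5.49 L ≤ 10 L (rail limit, Code R1) — within limit.
Code R8 and Code R1 may not share an outer package.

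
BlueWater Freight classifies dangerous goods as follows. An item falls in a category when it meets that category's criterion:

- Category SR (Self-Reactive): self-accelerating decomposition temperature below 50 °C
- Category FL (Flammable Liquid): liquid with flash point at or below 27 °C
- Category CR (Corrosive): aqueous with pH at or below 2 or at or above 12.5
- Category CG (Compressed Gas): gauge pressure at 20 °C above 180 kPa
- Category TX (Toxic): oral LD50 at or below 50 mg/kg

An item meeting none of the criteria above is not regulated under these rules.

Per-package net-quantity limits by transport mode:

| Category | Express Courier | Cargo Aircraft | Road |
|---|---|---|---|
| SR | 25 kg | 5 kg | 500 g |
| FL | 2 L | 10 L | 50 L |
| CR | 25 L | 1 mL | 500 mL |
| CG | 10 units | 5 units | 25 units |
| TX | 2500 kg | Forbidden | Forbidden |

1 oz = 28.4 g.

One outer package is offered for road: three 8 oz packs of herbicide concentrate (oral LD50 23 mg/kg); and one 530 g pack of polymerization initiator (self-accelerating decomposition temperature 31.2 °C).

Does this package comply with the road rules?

No

The herbicide concentrate has oral LD50 23 mg/kg, which is ≤ 50 mg/kg, so it is Category TX (Toxic).
Polymerization initiator: self-accelerating decomposition temperature 31.2 °C < 50 °C → Category SR (Self-Reactive).
Category TX quantity: three 8 oz packs = 681.6 g.
By road, Category TX is Forbidden regardless of quantity.
Category SR quantity: 530 g.
That exceeds the Category SR road limit of 500 g.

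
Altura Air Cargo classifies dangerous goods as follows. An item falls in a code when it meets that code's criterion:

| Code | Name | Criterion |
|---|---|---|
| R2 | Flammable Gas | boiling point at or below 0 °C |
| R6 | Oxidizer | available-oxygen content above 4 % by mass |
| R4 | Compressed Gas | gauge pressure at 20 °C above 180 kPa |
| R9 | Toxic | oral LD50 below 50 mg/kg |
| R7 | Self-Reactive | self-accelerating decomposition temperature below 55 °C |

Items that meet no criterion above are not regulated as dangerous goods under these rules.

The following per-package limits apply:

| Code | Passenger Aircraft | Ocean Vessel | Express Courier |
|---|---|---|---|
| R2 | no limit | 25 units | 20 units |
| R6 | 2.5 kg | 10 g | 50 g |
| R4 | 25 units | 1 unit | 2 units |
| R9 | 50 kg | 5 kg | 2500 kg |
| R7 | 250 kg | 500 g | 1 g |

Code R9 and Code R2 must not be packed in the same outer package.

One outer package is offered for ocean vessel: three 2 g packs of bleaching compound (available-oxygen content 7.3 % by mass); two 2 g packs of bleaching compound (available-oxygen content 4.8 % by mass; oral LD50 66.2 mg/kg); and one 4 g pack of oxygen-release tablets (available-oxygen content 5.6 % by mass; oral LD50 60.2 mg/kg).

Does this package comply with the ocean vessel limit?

The bleaching compound has available-oxygen content 7.3 % by mass, which is > 4 % by mass, so it is Code R6 (Oxidizer).
The bleaching compound has available-oxygen content 4.8 % by mass, which is > 4 % by mass, so it is Code R6 (Oxidizer).
The oxygen-release tablets have available-oxygen content 5.6 % by mass, which is > 4 % by mass, so they are Code R6 (Oxidizer).
Code R6 net quantity: (three 2 g packs = 6 g) + (two 2 g packs = 4 g) + 4 g = 14 g.
14 g exceeds the ocean vessel limit of 10 g for Code R6.

No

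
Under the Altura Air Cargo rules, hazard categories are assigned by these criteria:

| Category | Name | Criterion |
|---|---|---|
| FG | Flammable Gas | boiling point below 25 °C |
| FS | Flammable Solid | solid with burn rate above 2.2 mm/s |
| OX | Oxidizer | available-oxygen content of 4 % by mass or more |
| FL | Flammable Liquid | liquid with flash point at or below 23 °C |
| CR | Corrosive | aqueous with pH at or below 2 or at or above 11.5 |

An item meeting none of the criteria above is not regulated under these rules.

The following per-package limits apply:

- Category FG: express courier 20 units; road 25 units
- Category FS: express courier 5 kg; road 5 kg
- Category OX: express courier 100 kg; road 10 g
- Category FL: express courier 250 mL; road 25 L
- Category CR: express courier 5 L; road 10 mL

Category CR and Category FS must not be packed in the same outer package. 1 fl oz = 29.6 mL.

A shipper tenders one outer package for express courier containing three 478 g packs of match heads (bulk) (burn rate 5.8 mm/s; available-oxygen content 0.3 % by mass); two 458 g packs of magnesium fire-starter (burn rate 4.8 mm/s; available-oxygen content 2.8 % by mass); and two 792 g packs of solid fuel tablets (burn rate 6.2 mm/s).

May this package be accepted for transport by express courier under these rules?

Yes

Match heads (bulk): burn rate 5.8 mm/s > 2.2 mm/s → Category FS (Flammable Solid).
The magnesium fire-starter has burn rate 4.8 mm/s, which is > 2.2 mm/s, so it is Category FS (Flammable Solid).
Burn rate 6.2 mm/s meets the Category FS criterion (Flammable Solid), so the solid fuel tablets are Category FS.
Total Category FS: (three 478 g packs = 1.434 kg) + (two 458 g packs = 916 g) + (two 792 g packs = 1.584 kg) = 3.934 kg.
That is within the Category FS express courier limit of 5 kg.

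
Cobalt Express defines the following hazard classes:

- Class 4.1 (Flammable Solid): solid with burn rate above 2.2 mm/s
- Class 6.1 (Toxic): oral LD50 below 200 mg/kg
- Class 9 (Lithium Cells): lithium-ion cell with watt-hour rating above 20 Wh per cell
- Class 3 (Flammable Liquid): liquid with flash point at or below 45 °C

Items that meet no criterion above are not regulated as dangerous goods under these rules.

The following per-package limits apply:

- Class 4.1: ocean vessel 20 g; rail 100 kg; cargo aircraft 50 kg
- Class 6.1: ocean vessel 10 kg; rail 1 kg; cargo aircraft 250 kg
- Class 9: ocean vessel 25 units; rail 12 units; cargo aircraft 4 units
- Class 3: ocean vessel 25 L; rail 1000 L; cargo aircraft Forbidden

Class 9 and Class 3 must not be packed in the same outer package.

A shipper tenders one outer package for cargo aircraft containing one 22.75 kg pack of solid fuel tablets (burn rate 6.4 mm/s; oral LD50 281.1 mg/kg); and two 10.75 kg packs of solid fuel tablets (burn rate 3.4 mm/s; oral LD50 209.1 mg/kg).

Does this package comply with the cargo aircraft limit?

Solid fuel tablets: burn rate 6.4 mm/s > 2.2 mm/s → Class 4.1 (Flammable Solid).
Solid fuel tablets: burn rate 3.4 mm/s > 2.2 mm/s → Class 4.1 (Flammable Solid).
Class 4.1 net quantity: 22.75 kg + (two 10.75 kg packs = 21.5 kg) = 44.25 kg.
That is within the Class 4.1 cargo aircraft limit of 50 kg.

Yes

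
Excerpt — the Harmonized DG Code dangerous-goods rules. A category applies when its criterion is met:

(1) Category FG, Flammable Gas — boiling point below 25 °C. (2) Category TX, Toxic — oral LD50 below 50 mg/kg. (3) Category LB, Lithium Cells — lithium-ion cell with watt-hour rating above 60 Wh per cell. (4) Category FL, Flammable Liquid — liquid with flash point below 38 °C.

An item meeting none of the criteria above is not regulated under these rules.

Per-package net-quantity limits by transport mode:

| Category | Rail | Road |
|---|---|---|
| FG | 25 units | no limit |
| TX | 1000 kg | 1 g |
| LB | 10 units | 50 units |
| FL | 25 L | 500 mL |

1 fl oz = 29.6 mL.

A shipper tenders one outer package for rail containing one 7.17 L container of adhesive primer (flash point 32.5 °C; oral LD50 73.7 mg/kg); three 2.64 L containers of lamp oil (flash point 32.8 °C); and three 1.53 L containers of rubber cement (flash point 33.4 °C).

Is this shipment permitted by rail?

The adhesive primer has flash point 32.5 °C, which is < 38 °C, so it is Category FL (Flammable Liquid).
With flash point 32.8 °C (< 38 °C), the lamp oil falls in Category FL.
Rubber cement: flash point 33.4 °C < 38 °C → Category FL (Flammable Liquid).
Total Category FL: 7.17 L + (three 2.64 L containers = 7.92 L) + (three 1.53 L containers = 4.59 L) = 19.68 L.
19.68 L is within the rail limit of 25 L for Category FL.

Yes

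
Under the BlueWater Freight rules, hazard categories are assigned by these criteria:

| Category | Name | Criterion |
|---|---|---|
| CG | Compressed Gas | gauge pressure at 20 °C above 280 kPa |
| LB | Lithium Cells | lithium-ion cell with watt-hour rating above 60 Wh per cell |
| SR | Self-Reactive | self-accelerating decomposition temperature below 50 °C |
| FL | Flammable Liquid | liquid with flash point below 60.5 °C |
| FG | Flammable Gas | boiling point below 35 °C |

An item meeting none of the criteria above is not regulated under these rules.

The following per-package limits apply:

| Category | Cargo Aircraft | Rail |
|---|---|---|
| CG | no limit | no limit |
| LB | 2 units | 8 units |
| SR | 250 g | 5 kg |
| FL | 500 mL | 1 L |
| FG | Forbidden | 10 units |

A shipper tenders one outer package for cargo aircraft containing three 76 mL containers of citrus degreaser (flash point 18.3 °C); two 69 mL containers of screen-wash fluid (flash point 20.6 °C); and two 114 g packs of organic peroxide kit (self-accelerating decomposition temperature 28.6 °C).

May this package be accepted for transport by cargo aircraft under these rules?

Flash point 18.3 °C meets the Category FL criterion (Flammable Liquid), so the citrus degreaser is Category FL.
With flash point 20.6 °C (< 60.5 °C), the screen-wash fluid falls in Category FL.
Organic peroxide kit: self-accelerating decomposition temperature 28.6 °C < 50 °C → Category SR (Self-Reactive).
Total Category FL: (three 76 mL containers = 228 mL) + (two 69 mL containers = 138 mL) = 366 mL.
366 mL is within the cargo aircraft limit of 500 mL for Category FL.
Category SR quantity: two 114 g packs = 228 g.
228 g is within the cargo aircraft limit of 250 g for Category SR.
Every hazard category is within its cargo aircraft limit and no segregation rule is violated.

Yes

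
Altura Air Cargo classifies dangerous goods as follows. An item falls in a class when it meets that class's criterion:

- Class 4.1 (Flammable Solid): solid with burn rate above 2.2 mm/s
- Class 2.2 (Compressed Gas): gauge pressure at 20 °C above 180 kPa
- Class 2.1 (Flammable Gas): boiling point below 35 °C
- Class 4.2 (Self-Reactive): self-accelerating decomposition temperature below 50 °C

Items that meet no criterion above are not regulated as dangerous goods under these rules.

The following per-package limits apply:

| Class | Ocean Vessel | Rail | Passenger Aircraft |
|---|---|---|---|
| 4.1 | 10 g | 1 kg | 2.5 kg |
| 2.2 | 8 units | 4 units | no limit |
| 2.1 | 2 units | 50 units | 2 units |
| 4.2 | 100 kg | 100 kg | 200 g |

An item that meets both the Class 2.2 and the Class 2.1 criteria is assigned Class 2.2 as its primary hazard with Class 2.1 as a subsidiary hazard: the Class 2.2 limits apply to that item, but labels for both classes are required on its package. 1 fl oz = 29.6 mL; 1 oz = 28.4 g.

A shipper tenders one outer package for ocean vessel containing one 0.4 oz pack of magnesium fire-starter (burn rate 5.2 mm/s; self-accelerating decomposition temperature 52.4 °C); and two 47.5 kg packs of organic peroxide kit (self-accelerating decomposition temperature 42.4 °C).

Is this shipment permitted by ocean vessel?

No

Magnesium fire-starter: burn rate 5.2 mm/s > 2.2 mm/s → Class 4.1 (Flammable Solid).
With self-accelerating decomposition temperature 42.4 °C (< 50 °C), the organic peroxide kit falls in Class 4.2.
Class 4.1 quantity: one 0.4 oz pack = 11.36 g.
That exceeds the Class 4.1 ocean vessel limit of 10 g.
Class 4.2 quantity: two 47.5 kg packs = 95 kg.
That is within the Class 4.2 ocean vessel limit of 100 kg.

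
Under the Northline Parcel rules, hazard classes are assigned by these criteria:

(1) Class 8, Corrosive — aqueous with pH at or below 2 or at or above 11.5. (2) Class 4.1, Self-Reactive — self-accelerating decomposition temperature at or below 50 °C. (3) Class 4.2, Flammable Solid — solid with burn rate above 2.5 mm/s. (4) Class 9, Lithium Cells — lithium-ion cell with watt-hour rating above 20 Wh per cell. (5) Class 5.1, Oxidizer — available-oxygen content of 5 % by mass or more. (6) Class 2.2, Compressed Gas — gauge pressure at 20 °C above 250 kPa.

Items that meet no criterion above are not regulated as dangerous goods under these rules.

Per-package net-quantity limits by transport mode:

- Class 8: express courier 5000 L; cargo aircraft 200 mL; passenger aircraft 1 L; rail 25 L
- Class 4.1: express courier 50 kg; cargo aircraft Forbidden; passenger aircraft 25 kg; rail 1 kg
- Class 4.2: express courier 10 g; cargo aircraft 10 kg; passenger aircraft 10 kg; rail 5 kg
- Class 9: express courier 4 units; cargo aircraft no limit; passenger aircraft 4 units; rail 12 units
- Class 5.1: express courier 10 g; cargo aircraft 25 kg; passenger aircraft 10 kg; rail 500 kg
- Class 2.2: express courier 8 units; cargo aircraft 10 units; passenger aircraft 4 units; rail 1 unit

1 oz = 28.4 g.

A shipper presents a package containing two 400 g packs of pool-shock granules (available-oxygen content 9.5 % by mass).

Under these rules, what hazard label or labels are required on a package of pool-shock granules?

Class 5.1

The pool-shock granules have available-oxygen content 9.5 % by mass, which is ≥ 5 % by mass, so they are Class 5.1 (Oxidizer).
Only the Class 5.1 label is required.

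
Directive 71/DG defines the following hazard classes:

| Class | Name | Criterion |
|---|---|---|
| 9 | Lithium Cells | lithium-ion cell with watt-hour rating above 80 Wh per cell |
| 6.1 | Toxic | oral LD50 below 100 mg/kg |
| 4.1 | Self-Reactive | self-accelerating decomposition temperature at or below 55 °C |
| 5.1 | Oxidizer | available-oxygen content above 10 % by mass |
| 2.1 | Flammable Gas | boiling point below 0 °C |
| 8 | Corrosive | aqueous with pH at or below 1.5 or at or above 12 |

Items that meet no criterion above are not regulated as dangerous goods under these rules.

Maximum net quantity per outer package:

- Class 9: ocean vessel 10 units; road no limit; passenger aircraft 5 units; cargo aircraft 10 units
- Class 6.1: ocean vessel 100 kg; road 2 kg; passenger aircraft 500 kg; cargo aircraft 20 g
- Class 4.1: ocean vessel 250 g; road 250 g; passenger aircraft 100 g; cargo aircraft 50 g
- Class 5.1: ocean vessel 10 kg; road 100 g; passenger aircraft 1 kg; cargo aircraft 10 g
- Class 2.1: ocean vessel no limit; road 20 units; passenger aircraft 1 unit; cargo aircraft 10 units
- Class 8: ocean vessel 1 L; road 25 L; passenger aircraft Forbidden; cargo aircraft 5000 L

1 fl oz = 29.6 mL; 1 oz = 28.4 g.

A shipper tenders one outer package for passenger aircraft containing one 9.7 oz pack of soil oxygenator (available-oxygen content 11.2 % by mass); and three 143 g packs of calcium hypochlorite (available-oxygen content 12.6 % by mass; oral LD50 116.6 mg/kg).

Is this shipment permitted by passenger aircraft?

With available-oxygen content 11.2 % by mass (> 10 % by mass), the soil oxygenator falls in Class 5.1.
The calcium hypochlorite has available-oxygen content 12.6 % by mass, which is > 10 % by mass, so it is Class 5.1 (Oxidizer).
Class 5.1 net quantity: (one 9.7 oz pack = 275.48 g) + (three 143 g packs = 429 g) = 704.48 g.
704.48 g is within the passenger aircraft limit of 1 kg for Class 5.1.

Yes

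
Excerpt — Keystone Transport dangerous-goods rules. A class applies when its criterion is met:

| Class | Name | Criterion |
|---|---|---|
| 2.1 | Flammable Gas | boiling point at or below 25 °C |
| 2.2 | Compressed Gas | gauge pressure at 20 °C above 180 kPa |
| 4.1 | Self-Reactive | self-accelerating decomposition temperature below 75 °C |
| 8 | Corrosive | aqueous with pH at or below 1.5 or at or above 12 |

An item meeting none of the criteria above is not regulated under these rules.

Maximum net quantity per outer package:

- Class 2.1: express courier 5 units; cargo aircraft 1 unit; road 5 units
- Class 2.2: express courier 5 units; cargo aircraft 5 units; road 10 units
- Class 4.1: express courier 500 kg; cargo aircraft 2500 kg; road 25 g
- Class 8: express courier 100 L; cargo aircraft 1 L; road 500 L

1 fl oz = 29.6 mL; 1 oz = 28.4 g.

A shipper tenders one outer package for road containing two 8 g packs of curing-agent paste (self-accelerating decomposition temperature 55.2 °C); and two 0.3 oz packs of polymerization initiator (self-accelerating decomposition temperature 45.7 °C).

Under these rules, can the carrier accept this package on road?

No

The curing-agent paste has self-accelerating decomposition temperature 55.2 °C, which is < 75 °C, so it is Class 4.1 (Self-Reactive).
The polymerization initiator has self-accelerating decomposition temperature 45.7 °C, which is < 75 °C, so it is Class 4.1 (Self-Reactive).
Total Class 4.1: (two 8 g packs = 16 g) + (two 0.3 oz packs = 17.04 g) = 33.04 g.
That exceeds the Class 4.1 road limit of 25 g.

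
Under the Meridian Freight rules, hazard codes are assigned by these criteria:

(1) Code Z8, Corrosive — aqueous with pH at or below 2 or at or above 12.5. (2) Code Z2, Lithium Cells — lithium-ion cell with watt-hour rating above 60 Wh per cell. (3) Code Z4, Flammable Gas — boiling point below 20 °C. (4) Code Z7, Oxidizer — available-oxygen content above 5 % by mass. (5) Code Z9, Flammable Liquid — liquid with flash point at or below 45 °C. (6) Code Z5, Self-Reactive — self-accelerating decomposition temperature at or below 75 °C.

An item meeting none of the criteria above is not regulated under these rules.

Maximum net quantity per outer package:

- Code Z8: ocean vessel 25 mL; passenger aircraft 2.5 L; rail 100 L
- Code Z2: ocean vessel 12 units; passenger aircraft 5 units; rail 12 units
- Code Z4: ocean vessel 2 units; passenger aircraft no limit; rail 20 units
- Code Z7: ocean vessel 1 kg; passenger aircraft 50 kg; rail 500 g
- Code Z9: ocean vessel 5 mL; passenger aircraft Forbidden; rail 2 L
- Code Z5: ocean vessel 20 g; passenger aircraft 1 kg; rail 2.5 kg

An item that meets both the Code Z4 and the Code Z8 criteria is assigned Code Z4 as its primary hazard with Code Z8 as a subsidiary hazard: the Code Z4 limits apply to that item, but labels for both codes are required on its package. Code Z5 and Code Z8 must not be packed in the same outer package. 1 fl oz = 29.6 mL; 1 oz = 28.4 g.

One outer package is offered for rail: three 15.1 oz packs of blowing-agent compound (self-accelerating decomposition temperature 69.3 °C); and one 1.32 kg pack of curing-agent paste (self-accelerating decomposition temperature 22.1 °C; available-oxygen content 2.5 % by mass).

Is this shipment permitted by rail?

No

Blowing-agent compound: self-accelerating decomposition temperature 69.3 °C ≤ 75 °C → Code Z5 (Self-Reactive).
Curing-agent paste: self-accelerating decomposition temperature 22.1 °C ≤ 75 °C → Code Z5 (Self-Reactive).
Code Z5 net quantity: (three 15.1 oz packs = 1286.52 g) + 1.32 kg = 2606.52 g.
That exceeds the Code Z5 rail limit of 2.5 kg.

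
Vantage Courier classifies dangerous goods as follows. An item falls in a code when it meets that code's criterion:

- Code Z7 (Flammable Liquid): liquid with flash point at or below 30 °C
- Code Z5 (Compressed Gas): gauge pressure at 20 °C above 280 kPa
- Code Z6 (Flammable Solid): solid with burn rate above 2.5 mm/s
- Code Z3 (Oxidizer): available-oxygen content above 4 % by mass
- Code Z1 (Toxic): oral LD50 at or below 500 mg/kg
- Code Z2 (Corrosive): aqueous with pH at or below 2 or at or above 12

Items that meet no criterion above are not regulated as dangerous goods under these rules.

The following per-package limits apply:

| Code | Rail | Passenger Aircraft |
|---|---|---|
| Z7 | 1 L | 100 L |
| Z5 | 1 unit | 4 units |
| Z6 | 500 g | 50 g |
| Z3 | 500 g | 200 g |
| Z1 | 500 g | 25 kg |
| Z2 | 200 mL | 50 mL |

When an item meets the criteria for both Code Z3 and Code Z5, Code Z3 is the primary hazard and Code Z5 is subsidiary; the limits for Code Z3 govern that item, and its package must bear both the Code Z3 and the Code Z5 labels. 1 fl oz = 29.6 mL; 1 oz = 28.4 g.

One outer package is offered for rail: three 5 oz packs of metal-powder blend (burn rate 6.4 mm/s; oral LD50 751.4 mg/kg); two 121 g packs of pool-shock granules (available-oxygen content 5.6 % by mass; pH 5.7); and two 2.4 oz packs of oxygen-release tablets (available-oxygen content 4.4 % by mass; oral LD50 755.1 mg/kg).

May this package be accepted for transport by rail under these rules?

Metal-powder blend: burn rate 6.4 mm/s > 2.5 mm/s → Code Z6 (Flammable Solid).
Available-oxygen content 5.6 % by mass meets the Code Z3 criterion (Oxidizer), so the pool-shock granules are Code Z3.
The oxygen-release tablets have available-oxygen content 4.4 % by mass, which is > 4 % by mass, so they are Code Z3 (Oxidizer).
Total Code Z3: (two 121 g packs = 242 g) + (two 2.4 oz packs = 136.32 g) = 378.32 g.
378.32 g is within the rail limit of 500 g for Code Z3.
Code Z6 quantity: three 5 oz packs = 426 g.
That is within the Code Z6 rail limit of 500 g.
Every hazard code is within its rail limit and no segregation rule is violated.

Yes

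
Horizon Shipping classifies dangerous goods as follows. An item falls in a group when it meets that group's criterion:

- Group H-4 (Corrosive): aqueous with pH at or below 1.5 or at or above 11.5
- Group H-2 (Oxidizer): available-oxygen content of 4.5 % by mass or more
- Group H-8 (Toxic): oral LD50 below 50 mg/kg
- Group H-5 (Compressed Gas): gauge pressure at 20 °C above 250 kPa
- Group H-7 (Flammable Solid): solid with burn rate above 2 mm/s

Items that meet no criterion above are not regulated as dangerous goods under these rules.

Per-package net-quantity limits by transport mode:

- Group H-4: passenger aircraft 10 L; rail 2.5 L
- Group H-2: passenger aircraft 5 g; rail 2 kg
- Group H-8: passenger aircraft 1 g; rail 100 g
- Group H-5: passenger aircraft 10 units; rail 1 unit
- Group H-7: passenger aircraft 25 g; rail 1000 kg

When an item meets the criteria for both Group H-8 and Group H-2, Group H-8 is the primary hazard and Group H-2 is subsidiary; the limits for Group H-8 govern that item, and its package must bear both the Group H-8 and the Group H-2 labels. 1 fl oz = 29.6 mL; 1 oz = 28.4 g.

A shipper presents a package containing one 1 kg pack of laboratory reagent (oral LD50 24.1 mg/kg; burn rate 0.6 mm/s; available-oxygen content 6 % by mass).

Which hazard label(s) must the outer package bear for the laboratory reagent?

Oral LD50 24.1 mg/kg meets the Group H-8 criterion (Toxic), so the laboratory reagent is Group H-8.
Available-oxygen content 6 % by mass meets the Group H-2 criterion (Oxidizer), so the laboratory reagent is Group H-2.
By the precedence rule Group H-8 is primary and Group H-2 is subsidiary, and that rule requires both labels on the package.

Group H-2 and H-8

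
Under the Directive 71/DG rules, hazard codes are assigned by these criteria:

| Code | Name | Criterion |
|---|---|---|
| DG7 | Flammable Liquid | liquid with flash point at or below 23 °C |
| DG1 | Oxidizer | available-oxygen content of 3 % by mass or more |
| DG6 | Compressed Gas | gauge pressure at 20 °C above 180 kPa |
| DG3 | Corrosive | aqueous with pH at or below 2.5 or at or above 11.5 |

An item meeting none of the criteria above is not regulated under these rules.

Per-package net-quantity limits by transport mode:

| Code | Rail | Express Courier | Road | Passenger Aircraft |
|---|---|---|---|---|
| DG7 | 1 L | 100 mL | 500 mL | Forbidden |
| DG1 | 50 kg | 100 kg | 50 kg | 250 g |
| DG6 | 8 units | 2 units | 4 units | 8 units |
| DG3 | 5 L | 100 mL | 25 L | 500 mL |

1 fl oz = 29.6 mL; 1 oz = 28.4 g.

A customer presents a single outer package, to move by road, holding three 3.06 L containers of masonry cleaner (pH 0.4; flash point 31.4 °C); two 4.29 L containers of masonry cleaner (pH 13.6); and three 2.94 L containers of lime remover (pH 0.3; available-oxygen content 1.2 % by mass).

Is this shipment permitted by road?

With pH 0.4 (≤ 2.5), the masonry cleaner falls in Code DG3.
With pH 13.6 (≥ 11.5), the masonry cleaner falls in Code DG3.
pH 0.3 meets the Code DG3 criterion (Corrosive), so the lime remover is Code DG3.
Code DG3 net quantity: (three 3.06 L containers = 9.18 L) + (two 4.29 L containers = 8.58 L) + (three 2.94 L containers = 8.82 L) = 26.58 L.
26.58 L exceeds the road limit of 25 L for Code DG3.

No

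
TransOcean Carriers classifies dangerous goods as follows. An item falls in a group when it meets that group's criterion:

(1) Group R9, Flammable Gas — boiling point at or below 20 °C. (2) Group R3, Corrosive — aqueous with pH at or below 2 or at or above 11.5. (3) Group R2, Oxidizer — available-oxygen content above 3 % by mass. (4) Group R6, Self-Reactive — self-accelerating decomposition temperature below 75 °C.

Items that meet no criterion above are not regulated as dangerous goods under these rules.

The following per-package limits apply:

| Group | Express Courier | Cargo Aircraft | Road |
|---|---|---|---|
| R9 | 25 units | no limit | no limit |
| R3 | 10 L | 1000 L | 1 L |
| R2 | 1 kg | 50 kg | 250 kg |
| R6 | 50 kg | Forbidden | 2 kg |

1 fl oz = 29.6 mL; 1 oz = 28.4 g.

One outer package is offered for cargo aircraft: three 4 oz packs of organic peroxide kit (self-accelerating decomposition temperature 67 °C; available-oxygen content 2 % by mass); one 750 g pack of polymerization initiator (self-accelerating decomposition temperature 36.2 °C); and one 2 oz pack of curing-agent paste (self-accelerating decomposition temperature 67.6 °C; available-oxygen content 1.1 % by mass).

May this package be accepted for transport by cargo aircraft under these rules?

The organic peroxide kit has self-accelerating decomposition temperature 67 °C, which is < 75 °C, so it is Group R6 (Self-Reactive).
Self-accelerating decomposition temperature 36.2 °C meets the Group R6 criterion (Self-Reactive), so the polymerization initiator is Group R6.
The curing-agent paste has self-accelerating decomposition temperature 67.6 °C, which is < 75 °C, so it is Group R6 (Self-Reactive).
Total Group R6: (three 4 oz packs = 340.8 g) + 750 g + (one 2 oz pack = 56.8 g) = 1147.6 g.
Group R6 is Forbidden by cargo aircraft.

No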